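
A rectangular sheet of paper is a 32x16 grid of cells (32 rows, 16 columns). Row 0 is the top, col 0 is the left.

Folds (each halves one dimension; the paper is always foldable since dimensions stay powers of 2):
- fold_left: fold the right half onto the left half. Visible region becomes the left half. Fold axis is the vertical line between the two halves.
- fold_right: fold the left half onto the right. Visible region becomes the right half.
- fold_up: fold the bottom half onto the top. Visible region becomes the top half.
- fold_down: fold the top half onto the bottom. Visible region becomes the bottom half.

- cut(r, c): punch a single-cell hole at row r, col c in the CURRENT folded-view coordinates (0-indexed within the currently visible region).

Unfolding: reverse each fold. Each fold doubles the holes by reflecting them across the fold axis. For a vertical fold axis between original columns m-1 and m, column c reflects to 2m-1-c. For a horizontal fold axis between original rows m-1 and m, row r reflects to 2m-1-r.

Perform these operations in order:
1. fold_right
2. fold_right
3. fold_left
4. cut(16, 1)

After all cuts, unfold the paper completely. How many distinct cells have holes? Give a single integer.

Answer: 8

Derivation:
Op 1 fold_right: fold axis v@8; visible region now rows[0,32) x cols[8,16) = 32x8
Op 2 fold_right: fold axis v@12; visible region now rows[0,32) x cols[12,16) = 32x4
Op 3 fold_left: fold axis v@14; visible region now rows[0,32) x cols[12,14) = 32x2
Op 4 cut(16, 1): punch at orig (16,13); cuts so far [(16, 13)]; region rows[0,32) x cols[12,14) = 32x2
Unfold 1 (reflect across v@14): 2 holes -> [(16, 13), (16, 14)]
Unfold 2 (reflect across v@12): 4 holes -> [(16, 9), (16, 10), (16, 13), (16, 14)]
Unfold 3 (reflect across v@8): 8 holes -> [(16, 1), (16, 2), (16, 5), (16, 6), (16, 9), (16, 10), (16, 13), (16, 14)]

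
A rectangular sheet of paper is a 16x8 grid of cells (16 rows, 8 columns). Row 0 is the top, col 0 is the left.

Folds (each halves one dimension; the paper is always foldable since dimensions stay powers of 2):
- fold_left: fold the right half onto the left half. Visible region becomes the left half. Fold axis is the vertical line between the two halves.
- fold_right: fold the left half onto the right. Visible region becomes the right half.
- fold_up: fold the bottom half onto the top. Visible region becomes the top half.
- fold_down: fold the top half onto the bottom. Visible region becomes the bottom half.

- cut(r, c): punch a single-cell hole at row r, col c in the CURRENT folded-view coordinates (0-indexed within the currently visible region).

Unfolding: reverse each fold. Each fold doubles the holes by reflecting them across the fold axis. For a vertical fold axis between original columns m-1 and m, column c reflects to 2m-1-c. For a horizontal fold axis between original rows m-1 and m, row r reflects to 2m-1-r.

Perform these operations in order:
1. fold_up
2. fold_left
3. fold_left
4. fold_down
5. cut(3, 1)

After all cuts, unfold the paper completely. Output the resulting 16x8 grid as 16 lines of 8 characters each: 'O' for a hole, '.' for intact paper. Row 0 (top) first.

Op 1 fold_up: fold axis h@8; visible region now rows[0,8) x cols[0,8) = 8x8
Op 2 fold_left: fold axis v@4; visible region now rows[0,8) x cols[0,4) = 8x4
Op 3 fold_left: fold axis v@2; visible region now rows[0,8) x cols[0,2) = 8x2
Op 4 fold_down: fold axis h@4; visible region now rows[4,8) x cols[0,2) = 4x2
Op 5 cut(3, 1): punch at orig (7,1); cuts so far [(7, 1)]; region rows[4,8) x cols[0,2) = 4x2
Unfold 1 (reflect across h@4): 2 holes -> [(0, 1), (7, 1)]
Unfold 2 (reflect across v@2): 4 holes -> [(0, 1), (0, 2), (7, 1), (7, 2)]
Unfold 3 (reflect across v@4): 8 holes -> [(0, 1), (0, 2), (0, 5), (0, 6), (7, 1), (7, 2), (7, 5), (7, 6)]
Unfold 4 (reflect across h@8): 16 holes -> [(0, 1), (0, 2), (0, 5), (0, 6), (7, 1), (7, 2), (7, 5), (7, 6), (8, 1), (8, 2), (8, 5), (8, 6), (15, 1), (15, 2), (15, 5), (15, 6)]

Answer: .OO..OO.
........
........
........
........
........
........
.OO..OO.
.OO..OO.
........
........
........
........
........
........
.OO..OO.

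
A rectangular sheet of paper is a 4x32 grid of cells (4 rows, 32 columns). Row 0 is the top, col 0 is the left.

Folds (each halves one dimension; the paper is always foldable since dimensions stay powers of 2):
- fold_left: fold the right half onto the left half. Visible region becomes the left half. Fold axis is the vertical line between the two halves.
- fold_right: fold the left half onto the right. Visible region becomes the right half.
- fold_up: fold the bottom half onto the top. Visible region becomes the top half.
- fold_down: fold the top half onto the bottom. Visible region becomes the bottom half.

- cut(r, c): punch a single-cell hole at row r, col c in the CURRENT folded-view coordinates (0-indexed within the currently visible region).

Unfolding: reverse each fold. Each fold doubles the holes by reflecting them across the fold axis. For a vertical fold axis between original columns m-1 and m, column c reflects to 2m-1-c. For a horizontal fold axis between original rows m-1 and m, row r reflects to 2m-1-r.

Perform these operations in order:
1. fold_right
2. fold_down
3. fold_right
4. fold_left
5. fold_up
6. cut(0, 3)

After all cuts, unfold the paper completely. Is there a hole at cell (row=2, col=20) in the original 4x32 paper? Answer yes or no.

Answer: yes

Derivation:
Op 1 fold_right: fold axis v@16; visible region now rows[0,4) x cols[16,32) = 4x16
Op 2 fold_down: fold axis h@2; visible region now rows[2,4) x cols[16,32) = 2x16
Op 3 fold_right: fold axis v@24; visible region now rows[2,4) x cols[24,32) = 2x8
Op 4 fold_left: fold axis v@28; visible region now rows[2,4) x cols[24,28) = 2x4
Op 5 fold_up: fold axis h@3; visible region now rows[2,3) x cols[24,28) = 1x4
Op 6 cut(0, 3): punch at orig (2,27); cuts so far [(2, 27)]; region rows[2,3) x cols[24,28) = 1x4
Unfold 1 (reflect across h@3): 2 holes -> [(2, 27), (3, 27)]
Unfold 2 (reflect across v@28): 4 holes -> [(2, 27), (2, 28), (3, 27), (3, 28)]
Unfold 3 (reflect across v@24): 8 holes -> [(2, 19), (2, 20), (2, 27), (2, 28), (3, 19), (3, 20), (3, 27), (3, 28)]
Unfold 4 (reflect across h@2): 16 holes -> [(0, 19), (0, 20), (0, 27), (0, 28), (1, 19), (1, 20), (1, 27), (1, 28), (2, 19), (2, 20), (2, 27), (2, 28), (3, 19), (3, 20), (3, 27), (3, 28)]
Unfold 5 (reflect across v@16): 32 holes -> [(0, 3), (0, 4), (0, 11), (0, 12), (0, 19), (0, 20), (0, 27), (0, 28), (1, 3), (1, 4), (1, 11), (1, 12), (1, 19), (1, 20), (1, 27), (1, 28), (2, 3), (2, 4), (2, 11), (2, 12), (2, 19), (2, 20), (2, 27), (2, 28), (3, 3), (3, 4), (3, 11), (3, 12), (3, 19), (3, 20), (3, 27), (3, 28)]
Holes: [(0, 3), (0, 4), (0, 11), (0, 12), (0, 19), (0, 20), (0, 27), (0, 28), (1, 3), (1, 4), (1, 11), (1, 12), (1, 19), (1, 20), (1, 27), (1, 28), (2, 3), (2, 4), (2, 11), (2, 12), (2, 19), (2, 20), (2, 27), (2, 28), (3, 3), (3, 4), (3, 11), (3, 12), (3, 19), (3, 20), (3, 27), (3, 28)]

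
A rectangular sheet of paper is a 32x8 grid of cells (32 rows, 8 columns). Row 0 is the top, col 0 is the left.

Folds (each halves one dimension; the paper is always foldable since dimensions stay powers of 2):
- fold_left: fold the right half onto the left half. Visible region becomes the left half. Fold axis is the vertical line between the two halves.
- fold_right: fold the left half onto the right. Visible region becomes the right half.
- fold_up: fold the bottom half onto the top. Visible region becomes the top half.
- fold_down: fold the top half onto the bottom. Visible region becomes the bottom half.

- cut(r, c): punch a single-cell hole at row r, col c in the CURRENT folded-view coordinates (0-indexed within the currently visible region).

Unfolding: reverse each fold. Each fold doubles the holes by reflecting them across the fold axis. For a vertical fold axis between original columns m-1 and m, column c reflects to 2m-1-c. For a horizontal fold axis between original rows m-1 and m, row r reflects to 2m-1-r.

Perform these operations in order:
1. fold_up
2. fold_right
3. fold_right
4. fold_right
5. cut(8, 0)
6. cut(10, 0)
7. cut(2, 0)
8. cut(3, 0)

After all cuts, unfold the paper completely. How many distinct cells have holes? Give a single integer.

Answer: 64

Derivation:
Op 1 fold_up: fold axis h@16; visible region now rows[0,16) x cols[0,8) = 16x8
Op 2 fold_right: fold axis v@4; visible region now rows[0,16) x cols[4,8) = 16x4
Op 3 fold_right: fold axis v@6; visible region now rows[0,16) x cols[6,8) = 16x2
Op 4 fold_right: fold axis v@7; visible region now rows[0,16) x cols[7,8) = 16x1
Op 5 cut(8, 0): punch at orig (8,7); cuts so far [(8, 7)]; region rows[0,16) x cols[7,8) = 16x1
Op 6 cut(10, 0): punch at orig (10,7); cuts so far [(8, 7), (10, 7)]; region rows[0,16) x cols[7,8) = 16x1
Op 7 cut(2, 0): punch at orig (2,7); cuts so far [(2, 7), (8, 7), (10, 7)]; region rows[0,16) x cols[7,8) = 16x1
Op 8 cut(3, 0): punch at orig (3,7); cuts so far [(2, 7), (3, 7), (8, 7), (10, 7)]; region rows[0,16) x cols[7,8) = 16x1
Unfold 1 (reflect across v@7): 8 holes -> [(2, 6), (2, 7), (3, 6), (3, 7), (8, 6), (8, 7), (10, 6), (10, 7)]
Unfold 2 (reflect across v@6): 16 holes -> [(2, 4), (2, 5), (2, 6), (2, 7), (3, 4), (3, 5), (3, 6), (3, 7), (8, 4), (8, 5), (8, 6), (8, 7), (10, 4), (10, 5), (10, 6), (10, 7)]
Unfold 3 (reflect across v@4): 32 holes -> [(2, 0), (2, 1), (2, 2), (2, 3), (2, 4), (2, 5), (2, 6), (2, 7), (3, 0), (3, 1), (3, 2), (3, 3), (3, 4), (3, 5), (3, 6), (3, 7), (8, 0), (8, 1), (8, 2), (8, 3), (8, 4), (8, 5), (8, 6), (8, 7), (10, 0), (10, 1), (10, 2), (10, 3), (10, 4), (10, 5), (10, 6), (10, 7)]
Unfold 4 (reflect across h@16): 64 holes -> [(2, 0), (2, 1), (2, 2), (2, 3), (2, 4), (2, 5), (2, 6), (2, 7), (3, 0), (3, 1), (3, 2), (3, 3), (3, 4), (3, 5), (3, 6), (3, 7), (8, 0), (8, 1), (8, 2), (8, 3), (8, 4), (8, 5), (8, 6), (8, 7), (10, 0), (10, 1), (10, 2), (10, 3), (10, 4), (10, 5), (10, 6), (10, 7), (21, 0), (21, 1), (21, 2), (21, 3), (21, 4), (21, 5), (21, 6), (21, 7), (23, 0), (23, 1), (23, 2), (23, 3), (23, 4), (23, 5), (23, 6), (23, 7), (28, 0), (28, 1), (28, 2), (28, 3), (28, 4), (28, 5), (28, 6), (28, 7), (29, 0), (29, 1), (29, 2), (29, 3), (29, 4), (29, 5), (29, 6), (29, 7)]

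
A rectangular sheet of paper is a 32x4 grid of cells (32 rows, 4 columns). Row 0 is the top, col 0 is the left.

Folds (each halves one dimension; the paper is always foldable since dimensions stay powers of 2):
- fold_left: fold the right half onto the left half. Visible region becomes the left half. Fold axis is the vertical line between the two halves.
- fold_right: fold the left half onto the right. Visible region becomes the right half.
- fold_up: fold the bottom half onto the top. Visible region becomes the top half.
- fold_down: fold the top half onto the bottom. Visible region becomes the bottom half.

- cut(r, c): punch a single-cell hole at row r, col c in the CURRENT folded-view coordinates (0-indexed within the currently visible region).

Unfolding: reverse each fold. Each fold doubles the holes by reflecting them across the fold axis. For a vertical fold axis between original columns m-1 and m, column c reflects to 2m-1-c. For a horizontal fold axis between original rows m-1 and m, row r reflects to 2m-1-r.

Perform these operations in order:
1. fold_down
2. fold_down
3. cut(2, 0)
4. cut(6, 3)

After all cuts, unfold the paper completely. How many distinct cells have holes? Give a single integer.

Op 1 fold_down: fold axis h@16; visible region now rows[16,32) x cols[0,4) = 16x4
Op 2 fold_down: fold axis h@24; visible region now rows[24,32) x cols[0,4) = 8x4
Op 3 cut(2, 0): punch at orig (26,0); cuts so far [(26, 0)]; region rows[24,32) x cols[0,4) = 8x4
Op 4 cut(6, 3): punch at orig (30,3); cuts so far [(26, 0), (30, 3)]; region rows[24,32) x cols[0,4) = 8x4
Unfold 1 (reflect across h@24): 4 holes -> [(17, 3), (21, 0), (26, 0), (30, 3)]
Unfold 2 (reflect across h@16): 8 holes -> [(1, 3), (5, 0), (10, 0), (14, 3), (17, 3), (21, 0), (26, 0), (30, 3)]

Answer: 8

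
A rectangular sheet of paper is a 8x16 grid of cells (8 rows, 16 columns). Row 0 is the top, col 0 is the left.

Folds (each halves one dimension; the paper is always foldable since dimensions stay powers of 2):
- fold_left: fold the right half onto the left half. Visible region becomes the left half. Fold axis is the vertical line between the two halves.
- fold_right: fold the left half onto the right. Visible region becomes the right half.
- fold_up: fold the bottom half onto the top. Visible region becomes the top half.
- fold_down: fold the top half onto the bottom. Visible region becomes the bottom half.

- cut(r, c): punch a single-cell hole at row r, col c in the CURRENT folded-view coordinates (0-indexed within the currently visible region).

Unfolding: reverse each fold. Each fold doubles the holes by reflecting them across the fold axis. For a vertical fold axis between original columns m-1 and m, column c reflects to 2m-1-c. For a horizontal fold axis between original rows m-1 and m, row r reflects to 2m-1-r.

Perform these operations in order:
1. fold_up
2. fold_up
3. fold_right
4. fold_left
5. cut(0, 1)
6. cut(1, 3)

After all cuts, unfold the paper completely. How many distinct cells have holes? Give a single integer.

Answer: 32

Derivation:
Op 1 fold_up: fold axis h@4; visible region now rows[0,4) x cols[0,16) = 4x16
Op 2 fold_up: fold axis h@2; visible region now rows[0,2) x cols[0,16) = 2x16
Op 3 fold_right: fold axis v@8; visible region now rows[0,2) x cols[8,16) = 2x8
Op 4 fold_left: fold axis v@12; visible region now rows[0,2) x cols[8,12) = 2x4
Op 5 cut(0, 1): punch at orig (0,9); cuts so far [(0, 9)]; region rows[0,2) x cols[8,12) = 2x4
Op 6 cut(1, 3): punch at orig (1,11); cuts so far [(0, 9), (1, 11)]; region rows[0,2) x cols[8,12) = 2x4
Unfold 1 (reflect across v@12): 4 holes -> [(0, 9), (0, 14), (1, 11), (1, 12)]
Unfold 2 (reflect across v@8): 8 holes -> [(0, 1), (0, 6), (0, 9), (0, 14), (1, 3), (1, 4), (1, 11), (1, 12)]
Unfold 3 (reflect across h@2): 16 holes -> [(0, 1), (0, 6), (0, 9), (0, 14), (1, 3), (1, 4), (1, 11), (1, 12), (2, 3), (2, 4), (2, 11), (2, 12), (3, 1), (3, 6), (3, 9), (3, 14)]
Unfold 4 (reflect across h@4): 32 holes -> [(0, 1), (0, 6), (0, 9), (0, 14), (1, 3), (1, 4), (1, 11), (1, 12), (2, 3), (2, 4), (2, 11), (2, 12), (3, 1), (3, 6), (3, 9), (3, 14), (4, 1), (4, 6), (4, 9), (4, 14), (5, 3), (5, 4), (5, 11), (5, 12), (6, 3), (6, 4), (6, 11), (6, 12), (7, 1), (7, 6), (7, 9), (7, 14)]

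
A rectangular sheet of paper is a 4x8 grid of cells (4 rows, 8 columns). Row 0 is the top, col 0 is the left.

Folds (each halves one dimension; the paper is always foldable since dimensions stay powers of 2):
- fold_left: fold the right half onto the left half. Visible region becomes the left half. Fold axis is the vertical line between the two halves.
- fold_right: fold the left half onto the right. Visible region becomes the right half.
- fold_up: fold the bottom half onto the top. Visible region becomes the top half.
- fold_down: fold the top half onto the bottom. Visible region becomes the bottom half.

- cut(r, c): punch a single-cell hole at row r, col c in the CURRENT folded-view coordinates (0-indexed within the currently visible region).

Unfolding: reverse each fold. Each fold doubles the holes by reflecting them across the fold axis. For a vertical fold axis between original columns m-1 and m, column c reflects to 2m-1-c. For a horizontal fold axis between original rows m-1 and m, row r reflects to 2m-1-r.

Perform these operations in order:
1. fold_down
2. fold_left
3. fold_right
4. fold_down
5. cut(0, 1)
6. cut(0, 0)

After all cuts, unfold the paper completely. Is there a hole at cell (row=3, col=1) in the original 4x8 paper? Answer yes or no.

Op 1 fold_down: fold axis h@2; visible region now rows[2,4) x cols[0,8) = 2x8
Op 2 fold_left: fold axis v@4; visible region now rows[2,4) x cols[0,4) = 2x4
Op 3 fold_right: fold axis v@2; visible region now rows[2,4) x cols[2,4) = 2x2
Op 4 fold_down: fold axis h@3; visible region now rows[3,4) x cols[2,4) = 1x2
Op 5 cut(0, 1): punch at orig (3,3); cuts so far [(3, 3)]; region rows[3,4) x cols[2,4) = 1x2
Op 6 cut(0, 0): punch at orig (3,2); cuts so far [(3, 2), (3, 3)]; region rows[3,4) x cols[2,4) = 1x2
Unfold 1 (reflect across h@3): 4 holes -> [(2, 2), (2, 3), (3, 2), (3, 3)]
Unfold 2 (reflect across v@2): 8 holes -> [(2, 0), (2, 1), (2, 2), (2, 3), (3, 0), (3, 1), (3, 2), (3, 3)]
Unfold 3 (reflect across v@4): 16 holes -> [(2, 0), (2, 1), (2, 2), (2, 3), (2, 4), (2, 5), (2, 6), (2, 7), (3, 0), (3, 1), (3, 2), (3, 3), (3, 4), (3, 5), (3, 6), (3, 7)]
Unfold 4 (reflect across h@2): 32 holes -> [(0, 0), (0, 1), (0, 2), (0, 3), (0, 4), (0, 5), (0, 6), (0, 7), (1, 0), (1, 1), (1, 2), (1, 3), (1, 4), (1, 5), (1, 6), (1, 7), (2, 0), (2, 1), (2, 2), (2, 3), (2, 4), (2, 5), (2, 6), (2, 7), (3, 0), (3, 1), (3, 2), (3, 3), (3, 4), (3, 5), (3, 6), (3, 7)]
Holes: [(0, 0), (0, 1), (0, 2), (0, 3), (0, 4), (0, 5), (0, 6), (0, 7), (1, 0), (1, 1), (1, 2), (1, 3), (1, 4), (1, 5), (1, 6), (1, 7), (2, 0), (2, 1), (2, 2), (2, 3), (2, 4), (2, 5), (2, 6), (2, 7), (3, 0), (3, 1), (3, 2), (3, 3), (3, 4), (3, 5), (3, 6), (3, 7)]

Answer: yes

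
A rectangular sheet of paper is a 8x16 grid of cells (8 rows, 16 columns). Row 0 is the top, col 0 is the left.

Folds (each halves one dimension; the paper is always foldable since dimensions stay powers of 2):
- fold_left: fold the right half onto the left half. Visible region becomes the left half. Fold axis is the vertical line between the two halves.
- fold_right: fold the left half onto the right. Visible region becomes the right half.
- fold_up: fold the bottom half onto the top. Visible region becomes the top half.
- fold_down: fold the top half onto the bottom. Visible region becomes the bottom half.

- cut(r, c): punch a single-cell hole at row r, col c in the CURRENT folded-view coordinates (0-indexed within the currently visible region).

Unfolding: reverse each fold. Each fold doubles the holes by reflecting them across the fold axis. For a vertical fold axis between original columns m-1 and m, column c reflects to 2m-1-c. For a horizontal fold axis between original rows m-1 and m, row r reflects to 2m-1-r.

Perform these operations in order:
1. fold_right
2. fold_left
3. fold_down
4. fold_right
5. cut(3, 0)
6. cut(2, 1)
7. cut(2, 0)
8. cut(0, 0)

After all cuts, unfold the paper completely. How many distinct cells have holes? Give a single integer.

Answer: 64

Derivation:
Op 1 fold_right: fold axis v@8; visible region now rows[0,8) x cols[8,16) = 8x8
Op 2 fold_left: fold axis v@12; visible region now rows[0,8) x cols[8,12) = 8x4
Op 3 fold_down: fold axis h@4; visible region now rows[4,8) x cols[8,12) = 4x4
Op 4 fold_right: fold axis v@10; visible region now rows[4,8) x cols[10,12) = 4x2
Op 5 cut(3, 0): punch at orig (7,10); cuts so far [(7, 10)]; region rows[4,8) x cols[10,12) = 4x2
Op 6 cut(2, 1): punch at orig (6,11); cuts so far [(6, 11), (7, 10)]; region rows[4,8) x cols[10,12) = 4x2
Op 7 cut(2, 0): punch at orig (6,10); cuts so far [(6, 10), (6, 11), (7, 10)]; region rows[4,8) x cols[10,12) = 4x2
Op 8 cut(0, 0): punch at orig (4,10); cuts so far [(4, 10), (6, 10), (6, 11), (7, 10)]; region rows[4,8) x cols[10,12) = 4x2
Unfold 1 (reflect across v@10): 8 holes -> [(4, 9), (4, 10), (6, 8), (6, 9), (6, 10), (6, 11), (7, 9), (7, 10)]
Unfold 2 (reflect across h@4): 16 holes -> [(0, 9), (0, 10), (1, 8), (1, 9), (1, 10), (1, 11), (3, 9), (3, 10), (4, 9), (4, 10), (6, 8), (6, 9), (6, 10), (6, 11), (7, 9), (7, 10)]
Unfold 3 (reflect across v@12): 32 holes -> [(0, 9), (0, 10), (0, 13), (0, 14), (1, 8), (1, 9), (1, 10), (1, 11), (1, 12), (1, 13), (1, 14), (1, 15), (3, 9), (3, 10), (3, 13), (3, 14), (4, 9), (4, 10), (4, 13), (4, 14), (6, 8), (6, 9), (6, 10), (6, 11), (6, 12), (6, 13), (6, 14), (6, 15), (7, 9), (7, 10), (7, 13), (7, 14)]
Unfold 4 (reflect across v@8): 64 holes -> [(0, 1), (0, 2), (0, 5), (0, 6), (0, 9), (0, 10), (0, 13), (0, 14), (1, 0), (1, 1), (1, 2), (1, 3), (1, 4), (1, 5), (1, 6), (1, 7), (1, 8), (1, 9), (1, 10), (1, 11), (1, 12), (1, 13), (1, 14), (1, 15), (3, 1), (3, 2), (3, 5), (3, 6), (3, 9), (3, 10), (3, 13), (3, 14), (4, 1), (4, 2), (4, 5), (4, 6), (4, 9), (4, 10), (4, 13), (4, 14), (6, 0), (6, 1), (6, 2), (6, 3), (6, 4), (6, 5), (6, 6), (6, 7), (6, 8), (6, 9), (6, 10), (6, 11), (6, 12), (6, 13), (6, 14), (6, 15), (7, 1), (7, 2), (7, 5), (7, 6), (7, 9), (7, 10), (7, 13), (7, 14)]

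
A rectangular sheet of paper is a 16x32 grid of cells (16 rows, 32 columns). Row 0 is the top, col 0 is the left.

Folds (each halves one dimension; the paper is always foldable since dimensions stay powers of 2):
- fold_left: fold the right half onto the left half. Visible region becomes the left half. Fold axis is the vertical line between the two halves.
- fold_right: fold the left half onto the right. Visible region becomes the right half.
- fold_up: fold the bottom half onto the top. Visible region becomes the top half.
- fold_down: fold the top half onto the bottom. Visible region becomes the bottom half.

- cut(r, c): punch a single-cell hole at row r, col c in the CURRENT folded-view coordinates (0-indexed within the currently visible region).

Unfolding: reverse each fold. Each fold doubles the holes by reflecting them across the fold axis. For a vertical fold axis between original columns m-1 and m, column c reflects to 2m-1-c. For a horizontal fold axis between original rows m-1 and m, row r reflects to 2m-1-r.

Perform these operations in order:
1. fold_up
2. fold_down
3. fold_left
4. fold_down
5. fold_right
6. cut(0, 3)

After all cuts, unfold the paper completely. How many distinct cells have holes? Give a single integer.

Op 1 fold_up: fold axis h@8; visible region now rows[0,8) x cols[0,32) = 8x32
Op 2 fold_down: fold axis h@4; visible region now rows[4,8) x cols[0,32) = 4x32
Op 3 fold_left: fold axis v@16; visible region now rows[4,8) x cols[0,16) = 4x16
Op 4 fold_down: fold axis h@6; visible region now rows[6,8) x cols[0,16) = 2x16
Op 5 fold_right: fold axis v@8; visible region now rows[6,8) x cols[8,16) = 2x8
Op 6 cut(0, 3): punch at orig (6,11); cuts so far [(6, 11)]; region rows[6,8) x cols[8,16) = 2x8
Unfold 1 (reflect across v@8): 2 holes -> [(6, 4), (6, 11)]
Unfold 2 (reflect across h@6): 4 holes -> [(5, 4), (5, 11), (6, 4), (6, 11)]
Unfold 3 (reflect across v@16): 8 holes -> [(5, 4), (5, 11), (5, 20), (5, 27), (6, 4), (6, 11), (6, 20), (6, 27)]
Unfold 4 (reflect across h@4): 16 holes -> [(1, 4), (1, 11), (1, 20), (1, 27), (2, 4), (2, 11), (2, 20), (2, 27), (5, 4), (5, 11), (5, 20), (5, 27), (6, 4), (6, 11), (6, 20), (6, 27)]
Unfold 5 (reflect across h@8): 32 holes -> [(1, 4), (1, 11), (1, 20), (1, 27), (2, 4), (2, 11), (2, 20), (2, 27), (5, 4), (5, 11), (5, 20), (5, 27), (6, 4), (6, 11), (6, 20), (6, 27), (9, 4), (9, 11), (9, 20), (9, 27), (10, 4), (10, 11), (10, 20), (10, 27), (13, 4), (13, 11), (13, 20), (13, 27), (14, 4), (14, 11), (14, 20), (14, 27)]

Answer: 32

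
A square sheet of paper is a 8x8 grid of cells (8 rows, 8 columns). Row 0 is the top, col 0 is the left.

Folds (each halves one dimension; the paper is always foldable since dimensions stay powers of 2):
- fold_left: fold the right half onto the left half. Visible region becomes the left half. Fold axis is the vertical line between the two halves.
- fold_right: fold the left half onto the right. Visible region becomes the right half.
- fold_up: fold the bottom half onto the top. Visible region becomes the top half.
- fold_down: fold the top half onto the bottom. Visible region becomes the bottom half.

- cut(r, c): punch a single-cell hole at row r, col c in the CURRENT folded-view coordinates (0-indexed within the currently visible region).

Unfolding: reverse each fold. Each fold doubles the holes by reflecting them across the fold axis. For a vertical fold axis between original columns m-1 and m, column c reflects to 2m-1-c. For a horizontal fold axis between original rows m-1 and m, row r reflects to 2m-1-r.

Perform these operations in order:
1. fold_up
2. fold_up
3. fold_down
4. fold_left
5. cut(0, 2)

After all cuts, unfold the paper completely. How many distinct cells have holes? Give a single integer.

Op 1 fold_up: fold axis h@4; visible region now rows[0,4) x cols[0,8) = 4x8
Op 2 fold_up: fold axis h@2; visible region now rows[0,2) x cols[0,8) = 2x8
Op 3 fold_down: fold axis h@1; visible region now rows[1,2) x cols[0,8) = 1x8
Op 4 fold_left: fold axis v@4; visible region now rows[1,2) x cols[0,4) = 1x4
Op 5 cut(0, 2): punch at orig (1,2); cuts so far [(1, 2)]; region rows[1,2) x cols[0,4) = 1x4
Unfold 1 (reflect across v@4): 2 holes -> [(1, 2), (1, 5)]
Unfold 2 (reflect across h@1): 4 holes -> [(0, 2), (0, 5), (1, 2), (1, 5)]
Unfold 3 (reflect across h@2): 8 holes -> [(0, 2), (0, 5), (1, 2), (1, 5), (2, 2), (2, 5), (3, 2), (3, 5)]
Unfold 4 (reflect across h@4): 16 holes -> [(0, 2), (0, 5), (1, 2), (1, 5), (2, 2), (2, 5), (3, 2), (3, 5), (4, 2), (4, 5), (5, 2), (5, 5), (6, 2), (6, 5), (7, 2), (7, 5)]

Answer: 16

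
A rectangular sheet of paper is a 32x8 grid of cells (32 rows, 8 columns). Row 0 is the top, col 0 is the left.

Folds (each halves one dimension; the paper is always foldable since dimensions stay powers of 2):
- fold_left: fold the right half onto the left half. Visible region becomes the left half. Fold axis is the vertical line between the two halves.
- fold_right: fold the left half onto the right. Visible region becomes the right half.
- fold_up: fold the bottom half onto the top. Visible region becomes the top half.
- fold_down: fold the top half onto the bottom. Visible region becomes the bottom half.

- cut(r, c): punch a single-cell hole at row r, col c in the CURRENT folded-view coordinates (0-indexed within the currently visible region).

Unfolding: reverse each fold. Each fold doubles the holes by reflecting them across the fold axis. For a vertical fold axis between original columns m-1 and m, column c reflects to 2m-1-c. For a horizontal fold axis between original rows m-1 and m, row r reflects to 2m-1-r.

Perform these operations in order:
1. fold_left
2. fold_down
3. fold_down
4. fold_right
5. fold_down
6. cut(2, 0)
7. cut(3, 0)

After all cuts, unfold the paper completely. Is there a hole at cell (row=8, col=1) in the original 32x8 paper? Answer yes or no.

Answer: yes

Derivation:
Op 1 fold_left: fold axis v@4; visible region now rows[0,32) x cols[0,4) = 32x4
Op 2 fold_down: fold axis h@16; visible region now rows[16,32) x cols[0,4) = 16x4
Op 3 fold_down: fold axis h@24; visible region now rows[24,32) x cols[0,4) = 8x4
Op 4 fold_right: fold axis v@2; visible region now rows[24,32) x cols[2,4) = 8x2
Op 5 fold_down: fold axis h@28; visible region now rows[28,32) x cols[2,4) = 4x2
Op 6 cut(2, 0): punch at orig (30,2); cuts so far [(30, 2)]; region rows[28,32) x cols[2,4) = 4x2
Op 7 cut(3, 0): punch at orig (31,2); cuts so far [(30, 2), (31, 2)]; region rows[28,32) x cols[2,4) = 4x2
Unfold 1 (reflect across h@28): 4 holes -> [(24, 2), (25, 2), (30, 2), (31, 2)]
Unfold 2 (reflect across v@2): 8 holes -> [(24, 1), (24, 2), (25, 1), (25, 2), (30, 1), (30, 2), (31, 1), (31, 2)]
Unfold 3 (reflect across h@24): 16 holes -> [(16, 1), (16, 2), (17, 1), (17, 2), (22, 1), (22, 2), (23, 1), (23, 2), (24, 1), (24, 2), (25, 1), (25, 2), (30, 1), (30, 2), (31, 1), (31, 2)]
Unfold 4 (reflect across h@16): 32 holes -> [(0, 1), (0, 2), (1, 1), (1, 2), (6, 1), (6, 2), (7, 1), (7, 2), (8, 1), (8, 2), (9, 1), (9, 2), (14, 1), (14, 2), (15, 1), (15, 2), (16, 1), (16, 2), (17, 1), (17, 2), (22, 1), (22, 2), (23, 1), (23, 2), (24, 1), (24, 2), (25, 1), (25, 2), (30, 1), (30, 2), (31, 1), (31, 2)]
Unfold 5 (reflect across v@4): 64 holes -> [(0, 1), (0, 2), (0, 5), (0, 6), (1, 1), (1, 2), (1, 5), (1, 6), (6, 1), (6, 2), (6, 5), (6, 6), (7, 1), (7, 2), (7, 5), (7, 6), (8, 1), (8, 2), (8, 5), (8, 6), (9, 1), (9, 2), (9, 5), (9, 6), (14, 1), (14, 2), (14, 5), (14, 6), (15, 1), (15, 2), (15, 5), (15, 6), (16, 1), (16, 2), (16, 5), (16, 6), (17, 1), (17, 2), (17, 5), (17, 6), (22, 1), (22, 2), (22, 5), (22, 6), (23, 1), (23, 2), (23, 5), (23, 6), (24, 1), (24, 2), (24, 5), (24, 6), (25, 1), (25, 2), (25, 5), (25, 6), (30, 1), (30, 2), (30, 5), (30, 6), (31, 1), (31, 2), (31, 5), (31, 6)]
Holes: [(0, 1), (0, 2), (0, 5), (0, 6), (1, 1), (1, 2), (1, 5), (1, 6), (6, 1), (6, 2), (6, 5), (6, 6), (7, 1), (7, 2), (7, 5), (7, 6), (8, 1), (8, 2), (8, 5), (8, 6), (9, 1), (9, 2), (9, 5), (9, 6), (14, 1), (14, 2), (14, 5), (14, 6), (15, 1), (15, 2), (15, 5), (15, 6), (16, 1), (16, 2), (16, 5), (16, 6), (17, 1), (17, 2), (17, 5), (17, 6), (22, 1), (22, 2), (22, 5), (22, 6), (23, 1), (23, 2), (23, 5), (23, 6), (24, 1), (24, 2), (24, 5), (24, 6), (25, 1), (25, 2), (25, 5), (25, 6), (30, 1), (30, 2), (30, 5), (30, 6), (31, 1), (31, 2), (31, 5), (31, 6)]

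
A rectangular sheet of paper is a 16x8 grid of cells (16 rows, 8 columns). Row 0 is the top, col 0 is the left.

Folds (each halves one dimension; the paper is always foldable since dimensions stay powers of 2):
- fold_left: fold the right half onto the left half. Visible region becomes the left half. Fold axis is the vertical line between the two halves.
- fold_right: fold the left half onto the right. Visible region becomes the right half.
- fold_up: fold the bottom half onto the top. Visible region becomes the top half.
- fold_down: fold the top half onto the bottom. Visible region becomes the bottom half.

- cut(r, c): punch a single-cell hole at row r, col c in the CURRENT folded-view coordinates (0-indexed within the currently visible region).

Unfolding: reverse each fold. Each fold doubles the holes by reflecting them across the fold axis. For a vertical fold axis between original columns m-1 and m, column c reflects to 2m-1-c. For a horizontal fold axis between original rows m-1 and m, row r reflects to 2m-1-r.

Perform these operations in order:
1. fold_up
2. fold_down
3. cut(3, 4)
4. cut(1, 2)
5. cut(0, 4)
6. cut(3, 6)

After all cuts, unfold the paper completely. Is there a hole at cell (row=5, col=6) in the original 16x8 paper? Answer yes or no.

Answer: no

Derivation:
Op 1 fold_up: fold axis h@8; visible region now rows[0,8) x cols[0,8) = 8x8
Op 2 fold_down: fold axis h@4; visible region now rows[4,8) x cols[0,8) = 4x8
Op 3 cut(3, 4): punch at orig (7,4); cuts so far [(7, 4)]; region rows[4,8) x cols[0,8) = 4x8
Op 4 cut(1, 2): punch at orig (5,2); cuts so far [(5, 2), (7, 4)]; region rows[4,8) x cols[0,8) = 4x8
Op 5 cut(0, 4): punch at orig (4,4); cuts so far [(4, 4), (5, 2), (7, 4)]; region rows[4,8) x cols[0,8) = 4x8
Op 6 cut(3, 6): punch at orig (7,6); cuts so far [(4, 4), (5, 2), (7, 4), (7, 6)]; region rows[4,8) x cols[0,8) = 4x8
Unfold 1 (reflect across h@4): 8 holes -> [(0, 4), (0, 6), (2, 2), (3, 4), (4, 4), (5, 2), (7, 4), (7, 6)]
Unfold 2 (reflect across h@8): 16 holes -> [(0, 4), (0, 6), (2, 2), (3, 4), (4, 4), (5, 2), (7, 4), (7, 6), (8, 4), (8, 6), (10, 2), (11, 4), (12, 4), (13, 2), (15, 4), (15, 6)]
Holes: [(0, 4), (0, 6), (2, 2), (3, 4), (4, 4), (5, 2), (7, 4), (7, 6), (8, 4), (8, 6), (10, 2), (11, 4), (12, 4), (13, 2), (15, 4), (15, 6)]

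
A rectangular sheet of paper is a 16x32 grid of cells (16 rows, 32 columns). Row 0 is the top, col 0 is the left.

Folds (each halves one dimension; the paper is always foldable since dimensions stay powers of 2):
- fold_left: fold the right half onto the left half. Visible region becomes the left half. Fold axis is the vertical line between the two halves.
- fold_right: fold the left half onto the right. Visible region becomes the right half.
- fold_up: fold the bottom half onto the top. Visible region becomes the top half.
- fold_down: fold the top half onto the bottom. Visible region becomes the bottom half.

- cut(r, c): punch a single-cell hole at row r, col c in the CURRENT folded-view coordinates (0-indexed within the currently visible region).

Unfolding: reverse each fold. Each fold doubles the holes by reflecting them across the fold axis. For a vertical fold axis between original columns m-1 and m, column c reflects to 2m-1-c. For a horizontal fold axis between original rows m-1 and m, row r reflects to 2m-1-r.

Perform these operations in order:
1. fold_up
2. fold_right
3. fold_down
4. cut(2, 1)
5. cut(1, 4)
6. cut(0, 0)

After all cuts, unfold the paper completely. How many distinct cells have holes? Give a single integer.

Op 1 fold_up: fold axis h@8; visible region now rows[0,8) x cols[0,32) = 8x32
Op 2 fold_right: fold axis v@16; visible region now rows[0,8) x cols[16,32) = 8x16
Op 3 fold_down: fold axis h@4; visible region now rows[4,8) x cols[16,32) = 4x16
Op 4 cut(2, 1): punch at orig (6,17); cuts so far [(6, 17)]; region rows[4,8) x cols[16,32) = 4x16
Op 5 cut(1, 4): punch at orig (5,20); cuts so far [(5, 20), (6, 17)]; region rows[4,8) x cols[16,32) = 4x16
Op 6 cut(0, 0): punch at orig (4,16); cuts so far [(4, 16), (5, 20), (6, 17)]; region rows[4,8) x cols[16,32) = 4x16
Unfold 1 (reflect across h@4): 6 holes -> [(1, 17), (2, 20), (3, 16), (4, 16), (5, 20), (6, 17)]
Unfold 2 (reflect across v@16): 12 holes -> [(1, 14), (1, 17), (2, 11), (2, 20), (3, 15), (3, 16), (4, 15), (4, 16), (5, 11), (5, 20), (6, 14), (6, 17)]
Unfold 3 (reflect across h@8): 24 holes -> [(1, 14), (1, 17), (2, 11), (2, 20), (3, 15), (3, 16), (4, 15), (4, 16), (5, 11), (5, 20), (6, 14), (6, 17), (9, 14), (9, 17), (10, 11), (10, 20), (11, 15), (11, 16), (12, 15), (12, 16), (13, 11), (13, 20), (14, 14), (14, 17)]

Answer: 24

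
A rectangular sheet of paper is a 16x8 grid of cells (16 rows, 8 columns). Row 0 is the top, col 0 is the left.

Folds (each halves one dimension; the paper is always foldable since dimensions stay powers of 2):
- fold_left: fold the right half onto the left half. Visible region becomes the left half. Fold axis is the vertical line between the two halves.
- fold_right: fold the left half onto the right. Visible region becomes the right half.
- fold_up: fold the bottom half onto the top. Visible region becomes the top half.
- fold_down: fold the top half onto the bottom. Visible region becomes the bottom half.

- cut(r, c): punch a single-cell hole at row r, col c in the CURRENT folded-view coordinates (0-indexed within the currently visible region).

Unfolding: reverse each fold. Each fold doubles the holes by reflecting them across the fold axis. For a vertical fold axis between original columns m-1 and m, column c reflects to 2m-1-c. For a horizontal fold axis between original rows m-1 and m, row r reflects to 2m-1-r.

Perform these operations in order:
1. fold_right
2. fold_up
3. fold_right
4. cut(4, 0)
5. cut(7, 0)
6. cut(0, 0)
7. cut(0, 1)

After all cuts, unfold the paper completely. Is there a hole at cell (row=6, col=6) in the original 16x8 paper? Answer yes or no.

Op 1 fold_right: fold axis v@4; visible region now rows[0,16) x cols[4,8) = 16x4
Op 2 fold_up: fold axis h@8; visible region now rows[0,8) x cols[4,8) = 8x4
Op 3 fold_right: fold axis v@6; visible region now rows[0,8) x cols[6,8) = 8x2
Op 4 cut(4, 0): punch at orig (4,6); cuts so far [(4, 6)]; region rows[0,8) x cols[6,8) = 8x2
Op 5 cut(7, 0): punch at orig (7,6); cuts so far [(4, 6), (7, 6)]; region rows[0,8) x cols[6,8) = 8x2
Op 6 cut(0, 0): punch at orig (0,6); cuts so far [(0, 6), (4, 6), (7, 6)]; region rows[0,8) x cols[6,8) = 8x2
Op 7 cut(0, 1): punch at orig (0,7); cuts so far [(0, 6), (0, 7), (4, 6), (7, 6)]; region rows[0,8) x cols[6,8) = 8x2
Unfold 1 (reflect across v@6): 8 holes -> [(0, 4), (0, 5), (0, 6), (0, 7), (4, 5), (4, 6), (7, 5), (7, 6)]
Unfold 2 (reflect across h@8): 16 holes -> [(0, 4), (0, 5), (0, 6), (0, 7), (4, 5), (4, 6), (7, 5), (7, 6), (8, 5), (8, 6), (11, 5), (11, 6), (15, 4), (15, 5), (15, 6), (15, 7)]
Unfold 3 (reflect across v@4): 32 holes -> [(0, 0), (0, 1), (0, 2), (0, 3), (0, 4), (0, 5), (0, 6), (0, 7), (4, 1), (4, 2), (4, 5), (4, 6), (7, 1), (7, 2), (7, 5), (7, 6), (8, 1), (8, 2), (8, 5), (8, 6), (11, 1), (11, 2), (11, 5), (11, 6), (15, 0), (15, 1), (15, 2), (15, 3), (15, 4), (15, 5), (15, 6), (15, 7)]
Holes: [(0, 0), (0, 1), (0, 2), (0, 3), (0, 4), (0, 5), (0, 6), (0, 7), (4, 1), (4, 2), (4, 5), (4, 6), (7, 1), (7, 2), (7, 5), (7, 6), (8, 1), (8, 2), (8, 5), (8, 6), (11, 1), (11, 2), (11, 5), (11, 6), (15, 0), (15, 1), (15, 2), (15, 3), (15, 4), (15, 5), (15, 6), (15, 7)]

Answer: no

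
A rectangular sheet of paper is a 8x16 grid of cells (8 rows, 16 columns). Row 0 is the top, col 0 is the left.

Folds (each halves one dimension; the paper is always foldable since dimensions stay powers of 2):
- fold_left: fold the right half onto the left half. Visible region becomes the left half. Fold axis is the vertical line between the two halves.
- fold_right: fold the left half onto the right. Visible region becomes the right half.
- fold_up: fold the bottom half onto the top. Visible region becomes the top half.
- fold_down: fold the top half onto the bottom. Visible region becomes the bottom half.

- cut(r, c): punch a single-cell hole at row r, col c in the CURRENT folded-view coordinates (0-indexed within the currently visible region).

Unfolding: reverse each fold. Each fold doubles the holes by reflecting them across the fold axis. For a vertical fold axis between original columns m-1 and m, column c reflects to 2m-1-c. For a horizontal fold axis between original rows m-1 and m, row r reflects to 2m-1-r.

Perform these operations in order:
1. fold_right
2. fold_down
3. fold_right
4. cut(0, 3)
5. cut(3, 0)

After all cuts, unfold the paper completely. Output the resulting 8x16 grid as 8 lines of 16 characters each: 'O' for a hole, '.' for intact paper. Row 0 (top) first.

Op 1 fold_right: fold axis v@8; visible region now rows[0,8) x cols[8,16) = 8x8
Op 2 fold_down: fold axis h@4; visible region now rows[4,8) x cols[8,16) = 4x8
Op 3 fold_right: fold axis v@12; visible region now rows[4,8) x cols[12,16) = 4x4
Op 4 cut(0, 3): punch at orig (4,15); cuts so far [(4, 15)]; region rows[4,8) x cols[12,16) = 4x4
Op 5 cut(3, 0): punch at orig (7,12); cuts so far [(4, 15), (7, 12)]; region rows[4,8) x cols[12,16) = 4x4
Unfold 1 (reflect across v@12): 4 holes -> [(4, 8), (4, 15), (7, 11), (7, 12)]
Unfold 2 (reflect across h@4): 8 holes -> [(0, 11), (0, 12), (3, 8), (3, 15), (4, 8), (4, 15), (7, 11), (7, 12)]
Unfold 3 (reflect across v@8): 16 holes -> [(0, 3), (0, 4), (0, 11), (0, 12), (3, 0), (3, 7), (3, 8), (3, 15), (4, 0), (4, 7), (4, 8), (4, 15), (7, 3), (7, 4), (7, 11), (7, 12)]

Answer: ...OO......OO...
................
................
O......OO......O
O......OO......O
................
................
...OO......OO...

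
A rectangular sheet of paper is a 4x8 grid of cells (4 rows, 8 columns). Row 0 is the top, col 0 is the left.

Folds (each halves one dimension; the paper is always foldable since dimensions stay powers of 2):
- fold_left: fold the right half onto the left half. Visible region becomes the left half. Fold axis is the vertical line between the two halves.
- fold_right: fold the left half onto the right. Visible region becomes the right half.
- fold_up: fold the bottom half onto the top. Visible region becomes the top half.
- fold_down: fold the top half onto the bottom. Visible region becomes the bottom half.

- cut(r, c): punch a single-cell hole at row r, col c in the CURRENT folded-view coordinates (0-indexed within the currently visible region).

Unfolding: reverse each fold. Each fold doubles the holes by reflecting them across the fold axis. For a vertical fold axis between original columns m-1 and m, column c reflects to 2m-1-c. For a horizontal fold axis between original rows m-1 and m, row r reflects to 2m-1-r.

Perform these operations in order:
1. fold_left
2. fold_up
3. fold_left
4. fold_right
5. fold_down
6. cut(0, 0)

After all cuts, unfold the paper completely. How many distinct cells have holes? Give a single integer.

Op 1 fold_left: fold axis v@4; visible region now rows[0,4) x cols[0,4) = 4x4
Op 2 fold_up: fold axis h@2; visible region now rows[0,2) x cols[0,4) = 2x4
Op 3 fold_left: fold axis v@2; visible region now rows[0,2) x cols[0,2) = 2x2
Op 4 fold_right: fold axis v@1; visible region now rows[0,2) x cols[1,2) = 2x1
Op 5 fold_down: fold axis h@1; visible region now rows[1,2) x cols[1,2) = 1x1
Op 6 cut(0, 0): punch at orig (1,1); cuts so far [(1, 1)]; region rows[1,2) x cols[1,2) = 1x1
Unfold 1 (reflect across h@1): 2 holes -> [(0, 1), (1, 1)]
Unfold 2 (reflect across v@1): 4 holes -> [(0, 0), (0, 1), (1, 0), (1, 1)]
Unfold 3 (reflect across v@2): 8 holes -> [(0, 0), (0, 1), (0, 2), (0, 3), (1, 0), (1, 1), (1, 2), (1, 3)]
Unfold 4 (reflect across h@2): 16 holes -> [(0, 0), (0, 1), (0, 2), (0, 3), (1, 0), (1, 1), (1, 2), (1, 3), (2, 0), (2, 1), (2, 2), (2, 3), (3, 0), (3, 1), (3, 2), (3, 3)]
Unfold 5 (reflect across v@4): 32 holes -> [(0, 0), (0, 1), (0, 2), (0, 3), (0, 4), (0, 5), (0, 6), (0, 7), (1, 0), (1, 1), (1, 2), (1, 3), (1, 4), (1, 5), (1, 6), (1, 7), (2, 0), (2, 1), (2, 2), (2, 3), (2, 4), (2, 5), (2, 6), (2, 7), (3, 0), (3, 1), (3, 2), (3, 3), (3, 4), (3, 5), (3, 6), (3, 7)]

Answer: 32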